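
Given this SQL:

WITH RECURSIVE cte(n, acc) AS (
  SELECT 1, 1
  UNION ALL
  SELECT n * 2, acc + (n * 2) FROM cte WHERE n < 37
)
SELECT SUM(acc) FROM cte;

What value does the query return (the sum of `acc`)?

247

Base: n=1, acc=1.
Iteration 1: 1 < 37 holds -> n = 1 * 2 = 2, acc = 1 + 2 = 3.
Iteration 2: 2 < 37 holds -> n = 2 * 2 = 4, acc = 3 + 4 = 7.
Iteration 3: 4 < 37 holds -> n = 4 * 2 = 8, acc = 7 + 8 = 15.
Iteration 4: 8 < 37 holds -> n = 8 * 2 = 16, acc = 15 + 16 = 31.
Iteration 5: 16 < 37 holds -> n = 16 * 2 = 32, acc = 31 + 32 = 63.
Iteration 6: 32 < 37 holds -> n = 32 * 2 = 64, acc = 63 + 64 = 127.
Iteration 7: 64 < 37 fails; recursion stops.
SUM(acc) = 1 + 3 + 7 + 15 + 31 + 63 + 127 = 247.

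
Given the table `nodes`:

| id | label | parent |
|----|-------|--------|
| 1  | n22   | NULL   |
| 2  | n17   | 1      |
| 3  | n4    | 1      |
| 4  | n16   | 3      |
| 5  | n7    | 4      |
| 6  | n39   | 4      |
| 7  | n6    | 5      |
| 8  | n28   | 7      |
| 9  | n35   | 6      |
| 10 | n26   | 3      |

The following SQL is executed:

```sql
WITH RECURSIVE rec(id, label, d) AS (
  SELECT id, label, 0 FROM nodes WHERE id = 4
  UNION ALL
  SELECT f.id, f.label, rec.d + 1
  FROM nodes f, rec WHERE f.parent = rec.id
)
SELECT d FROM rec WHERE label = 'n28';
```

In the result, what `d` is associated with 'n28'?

3

Base: id=4 (n16) at d 0.
Iteration 1: rows with parent in {4} -> n7 (id 5, d 1), n39 (id 6, d 1).
Iteration 2: rows with parent in {5,6} -> n6 (id 7, d 2), n35 (id 9, d 2).
Iteration 3: rows with parent in {7,9} -> n28 (id 8, d 3).
Iteration 4: no rows with parent in {8}; recursion stops.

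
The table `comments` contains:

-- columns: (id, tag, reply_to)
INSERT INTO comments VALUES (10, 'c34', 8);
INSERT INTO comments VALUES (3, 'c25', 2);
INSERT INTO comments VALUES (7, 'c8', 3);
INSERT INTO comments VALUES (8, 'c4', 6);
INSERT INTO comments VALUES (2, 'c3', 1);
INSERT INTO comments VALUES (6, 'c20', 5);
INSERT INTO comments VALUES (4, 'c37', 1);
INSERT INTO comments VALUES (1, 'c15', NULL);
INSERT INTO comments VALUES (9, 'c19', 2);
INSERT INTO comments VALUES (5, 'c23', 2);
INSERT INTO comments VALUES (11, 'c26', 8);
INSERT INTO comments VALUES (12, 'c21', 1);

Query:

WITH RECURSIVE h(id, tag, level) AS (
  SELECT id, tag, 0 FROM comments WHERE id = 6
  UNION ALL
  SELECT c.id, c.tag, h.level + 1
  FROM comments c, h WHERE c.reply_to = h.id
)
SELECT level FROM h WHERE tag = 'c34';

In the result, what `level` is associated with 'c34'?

Base: id=6 (c20) at level 0.
Iteration 1: rows with reply_to in {6} -> c4 (id 8, level 1).
Iteration 2: rows with reply_to in {8} -> c34 (id 10, level 2), c26 (id 11, level 2).
Iteration 3: no rows with reply_to in {10,11}; recursion stops.

2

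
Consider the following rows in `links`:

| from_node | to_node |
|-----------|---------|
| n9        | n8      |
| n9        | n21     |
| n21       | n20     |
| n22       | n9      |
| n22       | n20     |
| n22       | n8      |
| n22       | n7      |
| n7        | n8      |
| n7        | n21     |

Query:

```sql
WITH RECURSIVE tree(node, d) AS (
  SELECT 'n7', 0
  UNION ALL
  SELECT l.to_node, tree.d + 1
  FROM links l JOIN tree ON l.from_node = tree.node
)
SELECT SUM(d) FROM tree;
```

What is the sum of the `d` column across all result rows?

4

Base: (n7, d=0).
Iteration 1: edges from {n7} -> (n21, d=1), (n8, d=1).
Iteration 2: edges from {n21,n8} -> (n20, d=2).
Iteration 3: no outgoing edges from {n20}; recursion stops.
SUM(d) = 0 + 1 + 1 + 2 = 4.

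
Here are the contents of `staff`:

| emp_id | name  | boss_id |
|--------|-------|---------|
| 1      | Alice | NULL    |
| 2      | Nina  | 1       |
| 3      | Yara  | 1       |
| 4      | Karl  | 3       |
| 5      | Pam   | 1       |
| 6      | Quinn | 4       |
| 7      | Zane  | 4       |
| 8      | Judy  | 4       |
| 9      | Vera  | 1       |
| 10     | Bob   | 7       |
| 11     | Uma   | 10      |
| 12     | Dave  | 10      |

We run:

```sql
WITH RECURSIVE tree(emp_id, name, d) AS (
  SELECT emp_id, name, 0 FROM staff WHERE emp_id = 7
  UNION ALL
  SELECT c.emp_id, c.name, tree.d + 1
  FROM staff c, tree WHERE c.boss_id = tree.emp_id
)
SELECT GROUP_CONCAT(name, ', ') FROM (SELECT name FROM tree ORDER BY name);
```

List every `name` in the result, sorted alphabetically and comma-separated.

Bob, Dave, Uma, Zane

Base: emp_id=7 (Zane) at d 0.
Iteration 1: rows with boss_id in {7} -> Bob (id 10, d 1).
Iteration 2: rows with boss_id in {10} -> Uma (id 11, d 2), Dave (id 12, d 2).
Iteration 3: no rows with boss_id in {11,12}; recursion stops.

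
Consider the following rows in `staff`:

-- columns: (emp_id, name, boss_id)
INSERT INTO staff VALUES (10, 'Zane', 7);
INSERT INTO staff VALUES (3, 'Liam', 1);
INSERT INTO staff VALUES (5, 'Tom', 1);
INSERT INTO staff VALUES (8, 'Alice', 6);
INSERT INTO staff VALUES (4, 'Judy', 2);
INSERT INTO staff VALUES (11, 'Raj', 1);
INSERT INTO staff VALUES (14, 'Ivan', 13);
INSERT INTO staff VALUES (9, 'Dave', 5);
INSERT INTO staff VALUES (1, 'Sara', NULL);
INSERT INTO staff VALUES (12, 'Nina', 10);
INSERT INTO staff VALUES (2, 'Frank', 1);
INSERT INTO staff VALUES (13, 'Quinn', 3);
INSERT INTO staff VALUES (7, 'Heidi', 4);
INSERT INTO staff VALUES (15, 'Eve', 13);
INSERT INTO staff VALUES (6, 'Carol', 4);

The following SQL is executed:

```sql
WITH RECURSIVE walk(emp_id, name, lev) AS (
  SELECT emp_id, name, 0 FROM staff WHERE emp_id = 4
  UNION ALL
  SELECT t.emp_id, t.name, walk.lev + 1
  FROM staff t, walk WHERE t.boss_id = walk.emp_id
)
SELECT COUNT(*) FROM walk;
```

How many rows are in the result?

Base: emp_id=4 (Judy) at lev 0.
Iteration 1: rows with boss_id in {4} -> Carol (id 6, lev 1), Heidi (id 7, lev 1).
Iteration 2: rows with boss_id in {6,7} -> Alice (id 8, lev 2), Zane (id 10, lev 2).
Iteration 3: rows with boss_id in {8,10} -> Nina (id 12, lev 3).
Iteration 4: no rows with boss_id in {12}; recursion stops.
Total rows emitted: 6.

6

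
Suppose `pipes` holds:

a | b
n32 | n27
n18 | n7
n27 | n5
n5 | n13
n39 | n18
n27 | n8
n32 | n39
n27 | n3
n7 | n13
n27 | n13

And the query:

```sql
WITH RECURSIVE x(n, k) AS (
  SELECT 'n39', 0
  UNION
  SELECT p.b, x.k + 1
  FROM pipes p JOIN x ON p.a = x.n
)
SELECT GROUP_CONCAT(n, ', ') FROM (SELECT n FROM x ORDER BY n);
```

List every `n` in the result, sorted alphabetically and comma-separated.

Base: (n39, k=0).
Iteration 1: edges from {n39} -> (n18, k=1).
Iteration 2: edges from {n18} -> (n7, k=2).
Iteration 3: edges from {n7} -> (n13, k=3).
Iteration 4: no outgoing edges from {n13}; recursion stops.

n13, n18, n39, n7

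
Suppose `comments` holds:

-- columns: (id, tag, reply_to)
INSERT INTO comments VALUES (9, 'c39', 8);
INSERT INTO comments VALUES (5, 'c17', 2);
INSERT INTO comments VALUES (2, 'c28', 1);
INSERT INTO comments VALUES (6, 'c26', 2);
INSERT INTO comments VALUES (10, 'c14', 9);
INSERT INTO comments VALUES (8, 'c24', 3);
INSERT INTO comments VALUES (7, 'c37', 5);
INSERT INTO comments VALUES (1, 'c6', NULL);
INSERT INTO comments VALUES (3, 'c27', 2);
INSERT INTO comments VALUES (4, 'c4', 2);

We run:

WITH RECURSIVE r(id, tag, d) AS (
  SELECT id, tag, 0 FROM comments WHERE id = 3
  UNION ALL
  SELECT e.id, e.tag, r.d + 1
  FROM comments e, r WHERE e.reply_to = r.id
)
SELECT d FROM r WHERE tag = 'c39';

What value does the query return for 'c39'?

2

Base: id=3 (c27) at d 0.
Iteration 1: rows with reply_to in {3} -> c24 (id 8, d 1).
Iteration 2: rows with reply_to in {8} -> c39 (id 9, d 2).
Iteration 3: rows with reply_to in {9} -> c14 (id 10, d 3).
Iteration 4: no rows with reply_to in {10}; recursion stops.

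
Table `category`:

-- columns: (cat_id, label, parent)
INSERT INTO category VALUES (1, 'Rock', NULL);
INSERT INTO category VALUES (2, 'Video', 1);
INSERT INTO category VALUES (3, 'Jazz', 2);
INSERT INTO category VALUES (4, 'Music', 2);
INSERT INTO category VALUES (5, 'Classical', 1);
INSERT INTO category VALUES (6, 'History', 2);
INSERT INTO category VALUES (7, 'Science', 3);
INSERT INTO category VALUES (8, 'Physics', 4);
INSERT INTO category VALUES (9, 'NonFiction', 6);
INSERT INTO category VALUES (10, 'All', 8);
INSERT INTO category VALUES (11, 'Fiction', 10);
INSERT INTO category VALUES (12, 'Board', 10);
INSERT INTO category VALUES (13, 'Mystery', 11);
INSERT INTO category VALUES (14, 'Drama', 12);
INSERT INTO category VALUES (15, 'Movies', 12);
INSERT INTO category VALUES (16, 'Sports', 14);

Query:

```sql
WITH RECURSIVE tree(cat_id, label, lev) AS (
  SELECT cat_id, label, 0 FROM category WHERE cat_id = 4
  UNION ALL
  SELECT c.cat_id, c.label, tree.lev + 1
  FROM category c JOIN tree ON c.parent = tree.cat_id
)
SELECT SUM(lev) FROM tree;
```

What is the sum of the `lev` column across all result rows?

Base: cat_id=4 (Music) at lev 0.
Iteration 1: rows with parent in {4} -> Physics (id 8, lev 1).
Iteration 2: rows with parent in {8} -> All (id 10, lev 2).
Iteration 3: rows with parent in {10} -> Fiction (id 11, lev 3), Board (id 12, lev 3).
Iteration 4: rows with parent in {11,12} -> Mystery (id 13, lev 4), Drama (id 14, lev 4), Movies (id 15, lev 4).
Iteration 5: rows with parent in {13,14,15} -> Sports (id 16, lev 5).
Iteration 6: no rows with parent in {16}; recursion stops.
SUM(lev) = 0 + 1 + 2 + 3 + 3 + 4 + 4 + 4 + 5 = 26.

26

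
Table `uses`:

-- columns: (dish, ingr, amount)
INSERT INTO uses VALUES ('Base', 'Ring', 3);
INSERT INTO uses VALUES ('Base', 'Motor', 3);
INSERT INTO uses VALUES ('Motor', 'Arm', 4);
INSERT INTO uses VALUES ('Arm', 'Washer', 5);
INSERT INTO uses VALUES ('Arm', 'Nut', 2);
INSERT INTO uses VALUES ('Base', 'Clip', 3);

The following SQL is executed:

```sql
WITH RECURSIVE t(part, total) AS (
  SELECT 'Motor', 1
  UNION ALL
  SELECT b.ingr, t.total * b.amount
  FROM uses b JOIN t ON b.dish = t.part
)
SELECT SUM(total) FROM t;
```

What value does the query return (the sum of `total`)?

Base: (Motor, total=1).
Iteration 1: components of {Motor} -> Arm = 1*4 = 4.
Iteration 2: components of {Arm} -> Nut = 4*2 = 8, Washer = 4*5 = 20.
Iteration 3: no further components; recursion stops.
SUM(total) = 1 + 4 + 20 + 8 = 33.

33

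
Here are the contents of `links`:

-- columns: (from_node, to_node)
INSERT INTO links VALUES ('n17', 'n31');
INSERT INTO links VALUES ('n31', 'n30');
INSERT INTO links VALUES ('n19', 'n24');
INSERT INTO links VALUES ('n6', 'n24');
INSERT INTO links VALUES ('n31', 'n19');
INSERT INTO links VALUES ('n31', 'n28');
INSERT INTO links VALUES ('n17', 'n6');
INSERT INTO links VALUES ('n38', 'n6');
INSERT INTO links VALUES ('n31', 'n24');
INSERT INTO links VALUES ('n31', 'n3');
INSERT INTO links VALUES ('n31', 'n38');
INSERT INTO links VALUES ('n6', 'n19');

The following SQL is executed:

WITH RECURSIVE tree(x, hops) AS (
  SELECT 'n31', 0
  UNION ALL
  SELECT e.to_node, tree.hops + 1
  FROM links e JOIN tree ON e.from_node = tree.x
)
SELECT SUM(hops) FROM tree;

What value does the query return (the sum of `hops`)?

Base: (n31, hops=0).
Iteration 1: edges from {n31} -> (n19, hops=1), (n24, hops=1), (n28, hops=1), (n3, hops=1), (n30, hops=1), (n38, hops=1).
Iteration 2: edges from {n19,n24,n28,n3,n30,n38} -> (n24, hops=2), (n6, hops=2).
Iteration 3: edges from {n24,n6} -> (n19, hops=3), (n24, hops=3).
Iteration 4: edges from {n19,n24} -> (n24, hops=4).
Iteration 5: no outgoing edges from {n24}; recursion stops.
SUM(hops) = 0 + 1 + 1 + 1 + 1 + 1 + 1 + 2 + 2 + 3 + 3 + 4 = 20.

20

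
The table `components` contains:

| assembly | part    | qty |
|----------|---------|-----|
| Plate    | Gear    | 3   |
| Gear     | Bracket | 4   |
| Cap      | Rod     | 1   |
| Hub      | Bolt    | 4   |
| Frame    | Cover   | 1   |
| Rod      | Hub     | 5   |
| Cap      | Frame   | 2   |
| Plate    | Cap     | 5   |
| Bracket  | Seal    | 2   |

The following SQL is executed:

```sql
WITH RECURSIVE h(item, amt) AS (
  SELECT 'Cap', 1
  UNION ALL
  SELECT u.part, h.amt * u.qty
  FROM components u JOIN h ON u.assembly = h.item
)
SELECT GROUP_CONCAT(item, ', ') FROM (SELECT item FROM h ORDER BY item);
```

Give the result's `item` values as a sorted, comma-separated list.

Bolt, Cap, Cover, Frame, Hub, Rod

Base: (Cap, amt=1).
Iteration 1: components of {Cap} -> Frame = 1*2 = 2, Rod = 1*1 = 1.
Iteration 2: components of {Frame,Rod} -> Cover = 2*1 = 2, Hub = 1*5 = 5.
Iteration 3: components of {Cover,Hub} -> Bolt = 5*4 = 20.
Iteration 4: no further components; recursion stops.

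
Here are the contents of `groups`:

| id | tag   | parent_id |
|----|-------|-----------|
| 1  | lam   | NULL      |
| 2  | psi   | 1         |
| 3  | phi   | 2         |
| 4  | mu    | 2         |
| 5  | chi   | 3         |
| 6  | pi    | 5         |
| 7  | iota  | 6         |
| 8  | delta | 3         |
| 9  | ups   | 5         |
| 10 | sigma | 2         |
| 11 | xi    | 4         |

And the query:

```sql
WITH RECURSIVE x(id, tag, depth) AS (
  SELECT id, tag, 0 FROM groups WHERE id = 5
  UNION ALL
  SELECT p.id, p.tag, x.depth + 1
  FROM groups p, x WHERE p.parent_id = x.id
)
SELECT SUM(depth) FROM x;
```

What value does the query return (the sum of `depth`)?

4

Base: id=5 (chi) at depth 0.
Iteration 1: rows with parent_id in {5} -> pi (id 6, depth 1), ups (id 9, depth 1).
Iteration 2: rows with parent_id in {6,9} -> iota (id 7, depth 2).
Iteration 3: no rows with parent_id in {7}; recursion stops.
SUM(depth) = 0 + 1 + 1 + 2 = 4.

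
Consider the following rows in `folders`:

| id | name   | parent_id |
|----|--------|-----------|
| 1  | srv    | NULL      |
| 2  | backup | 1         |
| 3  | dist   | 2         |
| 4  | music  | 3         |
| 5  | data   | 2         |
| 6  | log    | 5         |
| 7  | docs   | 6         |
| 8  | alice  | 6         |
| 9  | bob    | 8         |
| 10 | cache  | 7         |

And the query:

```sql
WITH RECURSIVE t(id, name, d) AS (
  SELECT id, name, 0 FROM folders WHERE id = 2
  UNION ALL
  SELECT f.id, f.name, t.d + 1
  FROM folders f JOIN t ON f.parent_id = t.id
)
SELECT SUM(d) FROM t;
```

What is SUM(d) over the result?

20

Base: id=2 (backup) at d 0.
Iteration 1: rows with parent_id in {2} -> dist (id 3, d 1), data (id 5, d 1).
Iteration 2: rows with parent_id in {3,5} -> music (id 4, d 2), log (id 6, d 2).
Iteration 3: rows with parent_id in {4,6} -> docs (id 7, d 3), alice (id 8, d 3).
Iteration 4: rows with parent_id in {7,8} -> bob (id 9, d 4), cache (id 10, d 4).
Iteration 5: no rows with parent_id in {9,10}; recursion stops.
SUM(d) = 0 + 1 + 1 + 2 + 2 + 3 + 3 + 4 + 4 = 20.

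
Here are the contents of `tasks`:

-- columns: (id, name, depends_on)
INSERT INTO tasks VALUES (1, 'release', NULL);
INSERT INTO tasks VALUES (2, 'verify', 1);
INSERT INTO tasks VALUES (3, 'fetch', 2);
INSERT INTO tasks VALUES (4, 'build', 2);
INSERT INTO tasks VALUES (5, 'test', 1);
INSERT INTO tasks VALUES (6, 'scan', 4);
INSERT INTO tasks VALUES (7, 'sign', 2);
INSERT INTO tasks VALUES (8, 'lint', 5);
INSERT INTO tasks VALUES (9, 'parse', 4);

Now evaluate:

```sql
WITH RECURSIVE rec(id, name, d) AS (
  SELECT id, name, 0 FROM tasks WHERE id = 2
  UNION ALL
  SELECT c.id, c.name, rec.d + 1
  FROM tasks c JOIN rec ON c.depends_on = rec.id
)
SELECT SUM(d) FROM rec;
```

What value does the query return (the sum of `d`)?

7

Base: id=2 (verify) at d 0.
Iteration 1: rows with depends_on in {2} -> fetch (id 3, d 1), build (id 4, d 1), sign (id 7, d 1).
Iteration 2: rows with depends_on in {3,4,7} -> scan (id 6, d 2), parse (id 9, d 2).
Iteration 3: no rows with depends_on in {6,9}; recursion stops.
SUM(d) = 0 + 1 + 1 + 1 + 2 + 2 = 7.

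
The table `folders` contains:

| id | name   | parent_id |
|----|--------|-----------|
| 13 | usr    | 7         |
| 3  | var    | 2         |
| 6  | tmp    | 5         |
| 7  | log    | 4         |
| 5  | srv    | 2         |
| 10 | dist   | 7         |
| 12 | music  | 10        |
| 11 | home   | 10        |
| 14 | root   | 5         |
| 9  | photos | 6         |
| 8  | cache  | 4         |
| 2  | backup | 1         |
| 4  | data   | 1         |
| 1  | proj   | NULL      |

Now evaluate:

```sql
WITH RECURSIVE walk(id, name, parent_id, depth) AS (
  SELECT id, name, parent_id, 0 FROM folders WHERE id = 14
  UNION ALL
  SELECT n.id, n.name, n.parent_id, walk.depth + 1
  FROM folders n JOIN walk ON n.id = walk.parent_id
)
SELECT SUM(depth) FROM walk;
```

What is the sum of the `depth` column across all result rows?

6

Base: id=14 (root), parent_id=5, depth 0.
Iteration 1: join on id=5 -> srv (id 5, parent_id=2, depth 1).
Iteration 2: join on id=2 -> backup (id 2, parent_id=1, depth 2).
Iteration 3: join on id=1 -> proj (id 1, parent_id=NULL, depth 3).
Iteration 4: parent_id is NULL; no match; recursion stops.
SUM(depth) = 0 + 1 + 2 + 3 = 6.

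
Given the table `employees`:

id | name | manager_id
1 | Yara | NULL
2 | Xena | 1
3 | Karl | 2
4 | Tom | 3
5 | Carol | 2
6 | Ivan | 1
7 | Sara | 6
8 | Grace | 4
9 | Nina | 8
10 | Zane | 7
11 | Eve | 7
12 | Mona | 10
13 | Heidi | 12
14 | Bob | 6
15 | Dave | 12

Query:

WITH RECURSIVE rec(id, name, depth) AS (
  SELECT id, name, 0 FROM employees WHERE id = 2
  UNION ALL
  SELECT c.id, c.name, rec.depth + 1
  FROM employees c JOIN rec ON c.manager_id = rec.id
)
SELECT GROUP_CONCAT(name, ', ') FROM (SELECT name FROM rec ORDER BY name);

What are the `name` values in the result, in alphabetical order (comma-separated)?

Carol, Grace, Karl, Nina, Tom, Xena

Base: id=2 (Xena) at depth 0.
Iteration 1: rows with manager_id in {2} -> Karl (id 3, depth 1), Carol (id 5, depth 1).
Iteration 2: rows with manager_id in {3,5} -> Tom (id 4, depth 2).
Iteration 3: rows with manager_id in {4} -> Grace (id 8, depth 3).
Iteration 4: rows with manager_id in {8} -> Nina (id 9, depth 4).
Iteration 5: no rows with manager_id in {9}; recursion stops.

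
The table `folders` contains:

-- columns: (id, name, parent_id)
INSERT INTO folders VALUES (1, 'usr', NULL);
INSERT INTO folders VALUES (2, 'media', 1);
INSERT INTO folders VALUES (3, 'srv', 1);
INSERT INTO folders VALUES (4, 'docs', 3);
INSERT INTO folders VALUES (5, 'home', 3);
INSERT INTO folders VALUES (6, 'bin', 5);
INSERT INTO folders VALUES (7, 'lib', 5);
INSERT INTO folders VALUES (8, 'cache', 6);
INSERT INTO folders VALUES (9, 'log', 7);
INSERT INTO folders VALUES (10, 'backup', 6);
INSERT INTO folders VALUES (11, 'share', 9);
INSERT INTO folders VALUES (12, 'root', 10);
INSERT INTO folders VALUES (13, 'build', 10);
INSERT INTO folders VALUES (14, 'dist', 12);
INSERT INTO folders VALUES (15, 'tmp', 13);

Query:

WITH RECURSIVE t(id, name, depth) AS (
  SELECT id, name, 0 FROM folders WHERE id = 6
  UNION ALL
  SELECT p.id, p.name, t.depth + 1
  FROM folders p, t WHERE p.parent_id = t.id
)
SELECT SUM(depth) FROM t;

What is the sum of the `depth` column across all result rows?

12

Base: id=6 (bin) at depth 0.
Iteration 1: rows with parent_id in {6} -> cache (id 8, depth 1), backup (id 10, depth 1).
Iteration 2: rows with parent_id in {8,10} -> root (id 12, depth 2), build (id 13, depth 2).
Iteration 3: rows with parent_id in {12,13} -> dist (id 14, depth 3), tmp (id 15, depth 3).
Iteration 4: no rows with parent_id in {14,15}; recursion stops.
SUM(depth) = 0 + 1 + 1 + 2 + 2 + 3 + 3 = 12.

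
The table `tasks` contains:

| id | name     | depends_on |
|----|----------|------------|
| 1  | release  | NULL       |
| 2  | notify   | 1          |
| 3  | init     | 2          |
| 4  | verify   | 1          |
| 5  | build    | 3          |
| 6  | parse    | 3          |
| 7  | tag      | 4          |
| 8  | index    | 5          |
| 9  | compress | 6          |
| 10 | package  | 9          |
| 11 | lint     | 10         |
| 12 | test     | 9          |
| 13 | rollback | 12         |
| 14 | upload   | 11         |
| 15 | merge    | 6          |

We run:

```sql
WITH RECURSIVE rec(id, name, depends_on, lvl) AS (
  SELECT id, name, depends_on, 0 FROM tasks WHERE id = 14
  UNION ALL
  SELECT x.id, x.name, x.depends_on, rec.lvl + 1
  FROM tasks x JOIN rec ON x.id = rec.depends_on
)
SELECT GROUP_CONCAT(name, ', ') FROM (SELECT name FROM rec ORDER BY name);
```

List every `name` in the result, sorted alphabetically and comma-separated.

Base: id=14 (upload), depends_on=11, lvl 0.
Iteration 1: join on id=11 -> lint (id 11, depends_on=10, lvl 1).
Iteration 2: join on id=10 -> package (id 10, depends_on=9, lvl 2).
Iteration 3: join on id=9 -> compress (id 9, depends_on=6, lvl 3).
Iteration 4: join on id=6 -> parse (id 6, depends_on=3, lvl 4).
Iteration 5: join on id=3 -> init (id 3, depends_on=2, lvl 5).
Iteration 6: join on id=2 -> notify (id 2, depends_on=1, lvl 6).
Iteration 7: join on id=1 -> release (id 1, depends_on=NULL, lvl 7).
Iteration 8: depends_on is NULL; no match; recursion stops.

compress, init, lint, notify, package, parse, release, upload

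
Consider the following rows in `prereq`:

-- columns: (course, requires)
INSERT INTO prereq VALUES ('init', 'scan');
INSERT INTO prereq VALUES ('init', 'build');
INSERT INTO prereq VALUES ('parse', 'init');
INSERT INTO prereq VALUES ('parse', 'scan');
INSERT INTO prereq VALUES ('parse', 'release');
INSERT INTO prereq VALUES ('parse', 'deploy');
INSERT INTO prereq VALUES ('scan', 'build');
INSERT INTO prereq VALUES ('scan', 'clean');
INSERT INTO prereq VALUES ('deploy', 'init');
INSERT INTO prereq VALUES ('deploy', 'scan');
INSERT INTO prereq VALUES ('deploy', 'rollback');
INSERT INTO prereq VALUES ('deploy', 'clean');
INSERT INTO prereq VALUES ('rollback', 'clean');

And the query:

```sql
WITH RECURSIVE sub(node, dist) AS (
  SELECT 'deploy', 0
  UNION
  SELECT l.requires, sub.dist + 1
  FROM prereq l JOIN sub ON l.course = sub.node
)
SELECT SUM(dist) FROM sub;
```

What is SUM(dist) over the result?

16

Base: (deploy, dist=0).
Iteration 1: edges from {deploy} -> (clean, dist=1), (init, dist=1), (rollback, dist=1), (scan, dist=1).
Iteration 2: edges from {clean,init,rollback,scan} -> (build, dist=2), (clean, dist=2), (scan, dist=2). [UNION drops 2 duplicate row(s)]
Iteration 3: edges from {build,clean,scan} -> (build, dist=3), (clean, dist=3).
Iteration 4: no outgoing edges from {build,clean}; recursion stops.
SUM(dist) = 0 + 1 + 1 + 1 + 1 + 2 + 2 + 2 + 3 + 3 = 16.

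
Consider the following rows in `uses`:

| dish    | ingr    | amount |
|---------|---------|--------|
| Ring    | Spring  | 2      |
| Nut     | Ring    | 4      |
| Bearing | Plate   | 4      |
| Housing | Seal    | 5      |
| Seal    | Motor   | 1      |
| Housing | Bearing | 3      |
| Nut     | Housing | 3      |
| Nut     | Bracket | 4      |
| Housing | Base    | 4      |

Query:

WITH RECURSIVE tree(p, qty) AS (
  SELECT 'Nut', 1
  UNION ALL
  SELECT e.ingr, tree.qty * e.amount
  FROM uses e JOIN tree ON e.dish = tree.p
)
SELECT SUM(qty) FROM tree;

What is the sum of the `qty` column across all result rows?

107

Base: (Nut, qty=1).
Iteration 1: components of {Nut} -> Bracket = 1*4 = 4, Housing = 1*3 = 3, Ring = 1*4 = 4.
Iteration 2: components of {Bracket,Housing,Ring} -> Base = 3*4 = 12, Bearing = 3*3 = 9, Seal = 3*5 = 15, Spring = 4*2 = 8.
Iteration 3: components of {Base,Bearing,Seal,Spring} -> Motor = 15*1 = 15, Plate = 9*4 = 36.
Iteration 4: no further components; recursion stops.
SUM(qty) = 1 + 3 + 4 + 4 + 15 + 9 + 12 + 8 + 15 + 36 = 107.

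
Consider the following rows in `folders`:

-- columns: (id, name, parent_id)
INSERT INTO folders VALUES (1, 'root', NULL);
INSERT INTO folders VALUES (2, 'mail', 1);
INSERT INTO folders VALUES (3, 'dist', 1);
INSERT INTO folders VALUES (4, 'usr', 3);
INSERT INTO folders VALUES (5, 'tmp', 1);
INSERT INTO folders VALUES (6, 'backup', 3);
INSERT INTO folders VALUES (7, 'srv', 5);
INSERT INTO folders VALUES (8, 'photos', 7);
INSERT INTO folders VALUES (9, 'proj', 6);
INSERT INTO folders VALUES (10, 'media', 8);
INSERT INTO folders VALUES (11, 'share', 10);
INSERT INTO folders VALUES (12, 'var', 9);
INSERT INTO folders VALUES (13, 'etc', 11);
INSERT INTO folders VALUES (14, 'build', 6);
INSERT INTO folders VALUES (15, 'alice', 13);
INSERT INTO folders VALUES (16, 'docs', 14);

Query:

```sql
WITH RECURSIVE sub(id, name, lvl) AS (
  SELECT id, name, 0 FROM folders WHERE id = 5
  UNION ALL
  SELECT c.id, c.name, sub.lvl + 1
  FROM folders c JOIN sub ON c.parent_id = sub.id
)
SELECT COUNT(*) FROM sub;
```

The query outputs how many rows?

7

Base: id=5 (tmp) at lvl 0.
Iteration 1: rows with parent_id in {5} -> srv (id 7, lvl 1).
Iteration 2: rows with parent_id in {7} -> photos (id 8, lvl 2).
Iteration 3: rows with parent_id in {8} -> media (id 10, lvl 3).
Iteration 4: rows with parent_id in {10} -> share (id 11, lvl 4).
Iteration 5: rows with parent_id in {11} -> etc (id 13, lvl 5).
Iteration 6: rows with parent_id in {13} -> alice (id 15, lvl 6).
Iteration 7: no rows with parent_id in {15}; recursion stops.
Total rows emitted: 7.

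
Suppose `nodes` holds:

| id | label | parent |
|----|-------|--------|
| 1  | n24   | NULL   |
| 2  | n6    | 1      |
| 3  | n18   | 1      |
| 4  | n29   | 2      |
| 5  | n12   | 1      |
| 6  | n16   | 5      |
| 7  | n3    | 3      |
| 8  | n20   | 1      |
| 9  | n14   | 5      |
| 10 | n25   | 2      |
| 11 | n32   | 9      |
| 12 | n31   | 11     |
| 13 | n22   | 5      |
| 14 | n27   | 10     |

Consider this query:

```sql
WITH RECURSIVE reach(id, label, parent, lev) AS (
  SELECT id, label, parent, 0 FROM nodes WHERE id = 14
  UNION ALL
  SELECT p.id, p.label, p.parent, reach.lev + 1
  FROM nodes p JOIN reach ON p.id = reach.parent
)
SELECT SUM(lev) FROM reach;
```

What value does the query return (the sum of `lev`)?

Base: id=14 (n27), parent=10, lev 0.
Iteration 1: join on id=10 -> n25 (id 10, parent=2, lev 1).
Iteration 2: join on id=2 -> n6 (id 2, parent=1, lev 2).
Iteration 3: join on id=1 -> n24 (id 1, parent=NULL, lev 3).
Iteration 4: parent is NULL; no match; recursion stops.
SUM(lev) = 0 + 1 + 2 + 3 = 6.

6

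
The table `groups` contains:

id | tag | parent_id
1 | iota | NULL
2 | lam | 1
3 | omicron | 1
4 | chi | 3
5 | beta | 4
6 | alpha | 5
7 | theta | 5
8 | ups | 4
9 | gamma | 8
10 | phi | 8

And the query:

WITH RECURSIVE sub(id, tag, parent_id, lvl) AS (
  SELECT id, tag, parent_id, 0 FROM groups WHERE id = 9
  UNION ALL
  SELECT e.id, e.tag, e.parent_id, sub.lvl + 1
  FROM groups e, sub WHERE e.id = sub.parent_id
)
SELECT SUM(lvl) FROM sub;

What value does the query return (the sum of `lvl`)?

Base: id=9 (gamma), parent_id=8, lvl 0.
Iteration 1: join on id=8 -> ups (id 8, parent_id=4, lvl 1).
Iteration 2: join on id=4 -> chi (id 4, parent_id=3, lvl 2).
Iteration 3: join on id=3 -> omicron (id 3, parent_id=1, lvl 3).
Iteration 4: join on id=1 -> iota (id 1, parent_id=NULL, lvl 4).
Iteration 5: parent_id is NULL; no match; recursion stops.
SUM(lvl) = 0 + 1 + 2 + 3 + 4 = 10.

10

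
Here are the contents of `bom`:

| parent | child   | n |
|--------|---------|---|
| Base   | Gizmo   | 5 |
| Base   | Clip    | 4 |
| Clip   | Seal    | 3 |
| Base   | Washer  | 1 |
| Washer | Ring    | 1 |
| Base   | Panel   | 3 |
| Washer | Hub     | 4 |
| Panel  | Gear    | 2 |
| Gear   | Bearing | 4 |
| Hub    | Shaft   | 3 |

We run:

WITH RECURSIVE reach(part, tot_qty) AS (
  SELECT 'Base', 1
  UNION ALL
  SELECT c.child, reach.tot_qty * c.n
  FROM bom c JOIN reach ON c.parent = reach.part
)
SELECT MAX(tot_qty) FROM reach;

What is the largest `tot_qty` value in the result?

24

Base: (Base, tot_qty=1).
Iteration 1: components of {Base} -> Clip = 1*4 = 4, Gizmo = 1*5 = 5, Panel = 1*3 = 3, Washer = 1*1 = 1.
Iteration 2: components of {Clip,Gizmo,Panel,Washer} -> Gear = 3*2 = 6, Hub = 1*4 = 4, Ring = 1*1 = 1, Seal = 4*3 = 12.
Iteration 3: components of {Gear,Hub,Ring,Seal} -> Bearing = 6*4 = 24, Shaft = 4*3 = 12.
Iteration 4: no further components; recursion stops.
tot_qty values: 1, 5, 4, 1, 3, 12, 1, 4, 6, 12, 24; the maximum is 24.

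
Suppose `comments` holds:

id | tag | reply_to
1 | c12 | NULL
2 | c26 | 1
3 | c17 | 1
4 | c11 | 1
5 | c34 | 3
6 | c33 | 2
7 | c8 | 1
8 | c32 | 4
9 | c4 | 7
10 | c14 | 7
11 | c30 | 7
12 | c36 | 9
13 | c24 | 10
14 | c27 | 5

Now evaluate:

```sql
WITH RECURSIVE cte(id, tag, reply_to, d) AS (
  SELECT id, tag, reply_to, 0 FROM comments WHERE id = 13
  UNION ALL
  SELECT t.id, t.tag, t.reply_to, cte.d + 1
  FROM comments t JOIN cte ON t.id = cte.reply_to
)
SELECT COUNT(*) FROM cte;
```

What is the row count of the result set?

4

Base: id=13 (c24), reply_to=10, d 0.
Iteration 1: join on id=10 -> c14 (id 10, reply_to=7, d 1).
Iteration 2: join on id=7 -> c8 (id 7, reply_to=1, d 2).
Iteration 3: join on id=1 -> c12 (id 1, reply_to=NULL, d 3).
Iteration 4: reply_to is NULL; no match; recursion stops.
Total rows emitted: 4.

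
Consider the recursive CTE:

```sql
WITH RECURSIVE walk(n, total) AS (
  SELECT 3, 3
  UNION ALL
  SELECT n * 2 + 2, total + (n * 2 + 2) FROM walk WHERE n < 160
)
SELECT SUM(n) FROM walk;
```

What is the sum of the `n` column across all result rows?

Base: n=3, total=3.
Iteration 1: 3 < 160 holds -> n = 3 * 2 + 2 = 8, total = 3 + 8 = 11.
Iteration 2: 8 < 160 holds -> n = 8 * 2 + 2 = 18, total = 11 + 18 = 29.
Iteration 3: 18 < 160 holds -> n = 18 * 2 + 2 = 38, total = 29 + 38 = 67.
Iteration 4: 38 < 160 holds -> n = 38 * 2 + 2 = 78, total = 67 + 78 = 145.
Iteration 5: 78 < 160 holds -> n = 78 * 2 + 2 = 158, total = 145 + 158 = 303.
Iteration 6: 158 < 160 holds -> n = 158 * 2 + 2 = 318, total = 303 + 318 = 621.
Iteration 7: 318 < 160 fails; recursion stops.
SUM(n) = 3 + 8 + 18 + 38 + 78 + 158 + 318 = 621.

621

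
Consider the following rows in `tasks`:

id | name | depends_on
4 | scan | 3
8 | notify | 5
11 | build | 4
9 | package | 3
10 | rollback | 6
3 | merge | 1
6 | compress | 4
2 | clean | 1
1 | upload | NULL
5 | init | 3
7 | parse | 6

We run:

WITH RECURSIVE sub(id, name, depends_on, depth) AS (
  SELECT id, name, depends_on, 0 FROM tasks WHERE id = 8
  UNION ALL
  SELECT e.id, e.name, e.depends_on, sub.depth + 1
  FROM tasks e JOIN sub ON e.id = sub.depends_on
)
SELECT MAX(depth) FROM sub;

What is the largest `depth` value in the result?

3

Base: id=8 (notify), depends_on=5, depth 0.
Iteration 1: join on id=5 -> init (id 5, depends_on=3, depth 1).
Iteration 2: join on id=3 -> merge (id 3, depends_on=1, depth 2).
Iteration 3: join on id=1 -> upload (id 1, depends_on=NULL, depth 3).
Iteration 4: depends_on is NULL; no match; recursion stops.
depth values: 0, 1, 2, 3; the maximum is 3.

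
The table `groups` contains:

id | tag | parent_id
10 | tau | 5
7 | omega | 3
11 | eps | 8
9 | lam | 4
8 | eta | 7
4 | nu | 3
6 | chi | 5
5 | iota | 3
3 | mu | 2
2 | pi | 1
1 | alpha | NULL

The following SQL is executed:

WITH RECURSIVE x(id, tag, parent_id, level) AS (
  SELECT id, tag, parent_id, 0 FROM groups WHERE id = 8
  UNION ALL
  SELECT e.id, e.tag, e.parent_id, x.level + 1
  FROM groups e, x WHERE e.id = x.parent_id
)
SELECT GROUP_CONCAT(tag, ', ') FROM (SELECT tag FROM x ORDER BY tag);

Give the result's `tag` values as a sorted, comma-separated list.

alpha, eta, mu, omega, pi

Base: id=8 (eta), parent_id=7, level 0.
Iteration 1: join on id=7 -> omega (id 7, parent_id=3, level 1).
Iteration 2: join on id=3 -> mu (id 3, parent_id=2, level 2).
Iteration 3: join on id=2 -> pi (id 2, parent_id=1, level 3).
Iteration 4: join on id=1 -> alpha (id 1, parent_id=NULL, level 4).
Iteration 5: parent_id is NULL; no match; recursion stops.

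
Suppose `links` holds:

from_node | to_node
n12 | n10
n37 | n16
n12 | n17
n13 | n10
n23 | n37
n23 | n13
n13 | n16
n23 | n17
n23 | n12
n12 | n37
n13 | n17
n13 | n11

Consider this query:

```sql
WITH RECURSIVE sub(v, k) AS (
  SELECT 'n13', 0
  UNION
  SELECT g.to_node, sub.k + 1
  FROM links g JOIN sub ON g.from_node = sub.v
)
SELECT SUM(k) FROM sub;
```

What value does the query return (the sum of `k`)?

4

Base: (n13, k=0).
Iteration 1: edges from {n13} -> (n10, k=1), (n11, k=1), (n16, k=1), (n17, k=1).
Iteration 2: no outgoing edges from {n10,n11,n16,n17}; recursion stops.
SUM(k) = 0 + 1 + 1 + 1 + 1 = 4.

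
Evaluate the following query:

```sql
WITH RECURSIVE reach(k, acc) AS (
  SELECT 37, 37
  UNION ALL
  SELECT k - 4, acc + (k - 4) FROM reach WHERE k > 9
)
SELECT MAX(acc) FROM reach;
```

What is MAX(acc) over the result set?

184

Base: k=37, acc=37.
Iteration 1: 37 > 9 holds -> k = 37 - 4 = 33, acc = 37 + 33 = 70.
Iteration 2: 33 > 9 holds -> k = 33 - 4 = 29, acc = 70 + 29 = 99.
Iteration 3: 29 > 9 holds -> k = 29 - 4 = 25, acc = 99 + 25 = 124.
Iteration 4: 25 > 9 holds -> k = 25 - 4 = 21, acc = 124 + 21 = 145.
Iteration 5: 21 > 9 holds -> k = 21 - 4 = 17, acc = 145 + 17 = 162.
Iteration 6: 17 > 9 holds -> k = 17 - 4 = 13, acc = 162 + 13 = 175.
Iteration 7: 13 > 9 holds -> k = 13 - 4 = 9, acc = 175 + 9 = 184.
Iteration 8: 9 > 9 fails; recursion stops.
acc values: 37, 70, 99, 124, 145, 162, 175, 184; the maximum is 184.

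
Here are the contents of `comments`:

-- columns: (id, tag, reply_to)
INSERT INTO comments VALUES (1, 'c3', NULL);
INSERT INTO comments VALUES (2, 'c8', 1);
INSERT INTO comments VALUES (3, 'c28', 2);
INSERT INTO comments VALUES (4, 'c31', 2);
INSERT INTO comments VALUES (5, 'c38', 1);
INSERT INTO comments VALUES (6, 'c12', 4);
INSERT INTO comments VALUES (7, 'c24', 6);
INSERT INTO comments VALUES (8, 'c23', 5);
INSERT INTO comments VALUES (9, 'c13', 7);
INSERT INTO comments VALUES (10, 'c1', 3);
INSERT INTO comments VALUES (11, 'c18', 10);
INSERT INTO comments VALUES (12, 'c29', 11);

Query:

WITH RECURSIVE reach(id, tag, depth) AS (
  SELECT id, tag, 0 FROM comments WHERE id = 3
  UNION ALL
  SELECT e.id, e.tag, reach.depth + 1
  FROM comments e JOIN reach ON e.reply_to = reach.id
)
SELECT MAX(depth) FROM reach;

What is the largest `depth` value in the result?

3

Base: id=3 (c28) at depth 0.
Iteration 1: rows with reply_to in {3} -> c1 (id 10, depth 1).
Iteration 2: rows with reply_to in {10} -> c18 (id 11, depth 2).
Iteration 3: rows with reply_to in {11} -> c29 (id 12, depth 3).
Iteration 4: no rows with reply_to in {12}; recursion stops.
depth values: 0, 1, 2, 3; the maximum is 3.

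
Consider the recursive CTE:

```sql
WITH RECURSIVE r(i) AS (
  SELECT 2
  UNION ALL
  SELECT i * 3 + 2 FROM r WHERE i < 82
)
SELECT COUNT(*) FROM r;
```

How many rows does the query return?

Base: i=2.
Iteration 1: 2 < 82 holds -> i = 2 * 3 + 2 = 8.
Iteration 2: 8 < 82 holds -> i = 8 * 3 + 2 = 26.
Iteration 3: 26 < 82 holds -> i = 26 * 3 + 2 = 80.
Iteration 4: 80 < 82 holds -> i = 80 * 3 + 2 = 242.
Iteration 5: 242 < 82 fails; recursion stops.
Total rows emitted: 5.

5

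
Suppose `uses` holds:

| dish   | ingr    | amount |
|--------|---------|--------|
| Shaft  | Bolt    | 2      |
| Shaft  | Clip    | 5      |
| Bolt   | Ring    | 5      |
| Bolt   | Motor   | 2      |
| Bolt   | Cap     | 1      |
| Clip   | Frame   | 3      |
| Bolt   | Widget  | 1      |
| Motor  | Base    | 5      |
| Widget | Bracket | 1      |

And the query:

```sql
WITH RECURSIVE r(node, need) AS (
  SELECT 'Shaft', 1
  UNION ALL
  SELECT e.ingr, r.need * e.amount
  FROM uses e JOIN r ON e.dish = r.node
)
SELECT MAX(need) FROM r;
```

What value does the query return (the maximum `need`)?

Base: (Shaft, need=1).
Iteration 1: components of {Shaft} -> Bolt = 1*2 = 2, Clip = 1*5 = 5.
Iteration 2: components of {Bolt,Clip} -> Cap = 2*1 = 2, Frame = 5*3 = 15, Motor = 2*2 = 4, Ring = 2*5 = 10, Widget = 2*1 = 2.
Iteration 3: components of {Cap,Frame,Motor,Ring,Widget} -> Base = 4*5 = 20, Bracket = 2*1 = 2.
Iteration 4: no further components; recursion stops.
need values: 1, 2, 5, 10, 4, 2, 2, 15, 20, 2; the maximum is 20.

20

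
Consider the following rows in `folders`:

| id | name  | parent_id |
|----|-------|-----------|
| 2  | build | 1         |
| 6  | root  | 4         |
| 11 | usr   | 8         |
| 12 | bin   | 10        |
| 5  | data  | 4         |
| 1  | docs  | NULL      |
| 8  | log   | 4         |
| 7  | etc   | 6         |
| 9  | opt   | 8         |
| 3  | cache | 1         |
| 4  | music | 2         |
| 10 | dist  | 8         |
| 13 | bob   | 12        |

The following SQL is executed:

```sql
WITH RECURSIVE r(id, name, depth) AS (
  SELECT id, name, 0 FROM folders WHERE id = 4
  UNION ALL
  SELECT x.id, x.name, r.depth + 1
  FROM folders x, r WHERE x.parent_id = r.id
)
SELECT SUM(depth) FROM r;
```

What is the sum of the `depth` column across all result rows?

Base: id=4 (music) at depth 0.
Iteration 1: rows with parent_id in {4} -> data (id 5, depth 1), root (id 6, depth 1), log (id 8, depth 1).
Iteration 2: rows with parent_id in {5,6,8} -> etc (id 7, depth 2), opt (id 9, depth 2), dist (id 10, depth 2), usr (id 11, depth 2).
Iteration 3: rows with parent_id in {7,9,10,11} -> bin (id 12, depth 3).
Iteration 4: rows with parent_id in {12} -> bob (id 13, depth 4).
Iteration 5: no rows with parent_id in {13}; recursion stops.
SUM(depth) = 0 + 1 + 1 + 1 + 2 + 2 + 2 + 2 + 3 + 4 = 18.

18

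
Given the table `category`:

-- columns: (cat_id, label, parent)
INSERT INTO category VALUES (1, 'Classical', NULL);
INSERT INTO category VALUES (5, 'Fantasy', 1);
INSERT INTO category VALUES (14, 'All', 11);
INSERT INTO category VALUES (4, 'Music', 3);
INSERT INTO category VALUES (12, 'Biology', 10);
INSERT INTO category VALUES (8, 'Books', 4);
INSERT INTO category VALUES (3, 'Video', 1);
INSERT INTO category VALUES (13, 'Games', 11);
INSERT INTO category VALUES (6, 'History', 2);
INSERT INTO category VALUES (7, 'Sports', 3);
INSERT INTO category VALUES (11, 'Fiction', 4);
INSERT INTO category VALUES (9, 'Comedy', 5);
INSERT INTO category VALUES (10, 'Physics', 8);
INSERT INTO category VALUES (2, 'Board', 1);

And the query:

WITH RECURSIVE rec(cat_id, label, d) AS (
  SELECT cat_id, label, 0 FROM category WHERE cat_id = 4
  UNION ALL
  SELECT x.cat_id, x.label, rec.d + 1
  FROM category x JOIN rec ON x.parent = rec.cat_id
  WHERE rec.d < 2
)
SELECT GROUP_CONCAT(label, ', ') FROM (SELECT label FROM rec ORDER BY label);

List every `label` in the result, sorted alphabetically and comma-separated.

All, Books, Fiction, Games, Music, Physics

Base: cat_id=4 (Music) at d 0.
Iteration 1: rows with parent in {4} -> Books (id 8, d 1), Fiction (id 11, d 1).
Iteration 2: rows with parent in {8,11} -> Physics (id 10, d 2), Games (id 13, d 2), All (id 14, d 2).
Iteration 3: d < 2 fails for all current rows; recursion stops.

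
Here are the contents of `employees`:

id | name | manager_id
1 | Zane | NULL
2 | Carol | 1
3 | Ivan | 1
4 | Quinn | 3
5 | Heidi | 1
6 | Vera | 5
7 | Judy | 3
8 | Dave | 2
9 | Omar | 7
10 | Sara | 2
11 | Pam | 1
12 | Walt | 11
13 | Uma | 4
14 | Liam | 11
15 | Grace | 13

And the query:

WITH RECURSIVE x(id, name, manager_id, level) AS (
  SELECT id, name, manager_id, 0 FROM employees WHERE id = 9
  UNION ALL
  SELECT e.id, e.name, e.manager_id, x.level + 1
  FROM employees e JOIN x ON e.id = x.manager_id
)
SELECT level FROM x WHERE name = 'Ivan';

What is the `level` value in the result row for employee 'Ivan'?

Base: id=9 (Omar), manager_id=7, level 0.
Iteration 1: join on id=7 -> Judy (id 7, manager_id=3, level 1).
Iteration 2: join on id=3 -> Ivan (id 3, manager_id=1, level 2).
Iteration 3: join on id=1 -> Zane (id 1, manager_id=NULL, level 3).
Iteration 4: manager_id is NULL; no match; recursion stops.

2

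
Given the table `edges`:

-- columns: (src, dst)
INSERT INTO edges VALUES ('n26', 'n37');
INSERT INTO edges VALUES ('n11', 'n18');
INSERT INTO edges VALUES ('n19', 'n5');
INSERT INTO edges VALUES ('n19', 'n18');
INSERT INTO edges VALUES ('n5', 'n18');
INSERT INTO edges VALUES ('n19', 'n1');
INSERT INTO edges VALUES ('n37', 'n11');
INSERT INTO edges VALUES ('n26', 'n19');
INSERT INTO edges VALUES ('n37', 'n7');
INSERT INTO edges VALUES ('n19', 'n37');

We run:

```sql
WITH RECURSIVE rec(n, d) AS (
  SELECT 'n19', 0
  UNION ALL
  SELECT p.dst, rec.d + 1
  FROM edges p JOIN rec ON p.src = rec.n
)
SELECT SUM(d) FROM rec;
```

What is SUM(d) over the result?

Base: (n19, d=0).
Iteration 1: edges from {n19} -> (n1, d=1), (n18, d=1), (n37, d=1), (n5, d=1).
Iteration 2: edges from {n1,n18,n37,n5} -> (n11, d=2), (n18, d=2), (n7, d=2).
Iteration 3: edges from {n11,n18,n7} -> (n18, d=3).
Iteration 4: no outgoing edges from {n18}; recursion stops.
SUM(d) = 0 + 1 + 1 + 1 + 1 + 2 + 2 + 2 + 3 = 13.

13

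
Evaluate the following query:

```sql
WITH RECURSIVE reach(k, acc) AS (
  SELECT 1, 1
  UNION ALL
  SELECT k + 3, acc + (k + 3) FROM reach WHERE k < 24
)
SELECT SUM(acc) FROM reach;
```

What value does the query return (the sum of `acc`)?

Base: k=1, acc=1.
Iteration 1: 1 < 24 holds -> k = 1 + 3 = 4, acc = 1 + 4 = 5.
Iteration 2: 4 < 24 holds -> k = 4 + 3 = 7, acc = 5 + 7 = 12.
Iteration 3: 7 < 24 holds -> k = 7 + 3 = 10, acc = 12 + 10 = 22.
Iteration 4: 10 < 24 holds -> k = 10 + 3 = 13, acc = 22 + 13 = 35.
Iteration 5: 13 < 24 holds -> k = 13 + 3 = 16, acc = 35 + 16 = 51.
Iteration 6: 16 < 24 holds -> k = 16 + 3 = 19, acc = 51 + 19 = 70.
Iteration 7: 19 < 24 holds -> k = 19 + 3 = 22, acc = 70 + 22 = 92.
Iteration 8: 22 < 24 holds -> k = 22 + 3 = 25, acc = 92 + 25 = 117.
Iteration 9: 25 < 24 fails; recursion stops.
SUM(acc) = 1 + 5 + 12 + 22 + 35 + 51 + 70 + 92 + 117 = 405.

405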